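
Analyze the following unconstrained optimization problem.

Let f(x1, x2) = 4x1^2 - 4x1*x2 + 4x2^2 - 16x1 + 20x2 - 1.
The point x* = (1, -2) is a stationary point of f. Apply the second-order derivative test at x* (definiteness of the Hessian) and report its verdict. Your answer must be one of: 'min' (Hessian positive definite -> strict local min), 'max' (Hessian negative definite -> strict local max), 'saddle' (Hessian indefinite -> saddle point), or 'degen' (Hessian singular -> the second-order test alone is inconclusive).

Compute the Hessian H = grad^2 f:
  H = [[8, -4], [-4, 8]]
Verify stationarity: grad f(x*) = H x* + g = (0, 0).
Eigenvalues of H: 4, 12.
Both eigenvalues > 0, so H is positive definite -> x* is a strict local min.

min


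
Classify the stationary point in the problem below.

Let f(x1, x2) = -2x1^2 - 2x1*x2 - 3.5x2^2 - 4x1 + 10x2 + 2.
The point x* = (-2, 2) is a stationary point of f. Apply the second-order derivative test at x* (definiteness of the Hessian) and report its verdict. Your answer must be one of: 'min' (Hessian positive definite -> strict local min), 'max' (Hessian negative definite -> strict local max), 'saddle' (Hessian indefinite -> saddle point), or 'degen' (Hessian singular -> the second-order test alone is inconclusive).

Compute the Hessian H = grad^2 f:
  H = [[-4, -2], [-2, -7]]
Verify stationarity: grad f(x*) = H x* + g = (0, 0).
Eigenvalues of H: -8, -3.
Both eigenvalues < 0, so H is negative definite -> x* is a strict local max.

max


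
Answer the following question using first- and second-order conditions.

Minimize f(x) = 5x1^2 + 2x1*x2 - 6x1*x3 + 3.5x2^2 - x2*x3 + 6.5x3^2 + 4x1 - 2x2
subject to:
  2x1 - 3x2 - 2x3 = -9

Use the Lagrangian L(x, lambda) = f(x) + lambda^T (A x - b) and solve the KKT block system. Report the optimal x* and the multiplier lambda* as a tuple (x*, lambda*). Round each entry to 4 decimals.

Form the Lagrangian:
  L(x, lambda) = (1/2) x^T Q x + c^T x + lambda^T (A x - b)
Stationarity (grad_x L = 0): Q x + c + A^T lambda = 0.
Primal feasibility: A x = b.

This gives the KKT block system:
  [ Q   A^T ] [ x     ]   [-c ]
  [ A    0  ] [ lambda ] = [ b ]

Solving the linear system:
  x*      = (-1.4583, 2.0483, -0.0307)
  lambda* = (3.1508)
  f(x*)   = 9.2138

x* = (-1.4583, 2.0483, -0.0307), lambda* = (3.1508)


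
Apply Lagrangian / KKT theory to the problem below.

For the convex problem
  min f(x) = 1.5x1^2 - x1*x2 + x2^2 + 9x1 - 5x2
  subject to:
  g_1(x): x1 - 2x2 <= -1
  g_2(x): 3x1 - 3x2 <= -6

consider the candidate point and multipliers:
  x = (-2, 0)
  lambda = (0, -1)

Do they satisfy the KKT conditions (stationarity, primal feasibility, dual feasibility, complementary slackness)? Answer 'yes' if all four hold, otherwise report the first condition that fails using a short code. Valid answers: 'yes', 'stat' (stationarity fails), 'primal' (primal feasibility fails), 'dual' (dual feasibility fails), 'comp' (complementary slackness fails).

Gradient of f: grad f(x) = Q x + c = (3, -3)
Constraint values g_i(x) = a_i^T x - b_i:
  g_1((-2, 0)) = -1
  g_2((-2, 0)) = 0
Stationarity residual: grad f(x) + sum_i lambda_i a_i = (0, 0)
  -> stationarity OK
Primal feasibility (all g_i <= 0): OK
Dual feasibility (all lambda_i >= 0): FAILS
Complementary slackness (lambda_i * g_i(x) = 0 for all i): OK

Verdict: the first failing condition is dual_feasibility -> dual.

dual


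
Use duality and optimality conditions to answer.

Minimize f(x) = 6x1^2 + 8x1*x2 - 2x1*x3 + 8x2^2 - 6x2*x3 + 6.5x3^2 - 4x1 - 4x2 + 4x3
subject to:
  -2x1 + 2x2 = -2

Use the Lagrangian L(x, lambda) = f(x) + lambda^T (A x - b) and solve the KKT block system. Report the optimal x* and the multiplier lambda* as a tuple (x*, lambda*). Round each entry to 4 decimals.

Form the Lagrangian:
  L(x, lambda) = (1/2) x^T Q x + c^T x + lambda^T (A x - b)
Stationarity (grad_x L = 0): Q x + c + A^T lambda = 0.
Primal feasibility: A x = b.

This gives the KKT block system:
  [ Q   A^T ] [ x     ]   [-c ]
  [ A    0  ] [ lambda ] = [ b ]

Solving the linear system:
  x*      = (0.6614, -0.3386, -0.3622)
  lambda* = (0.9764)
  f(x*)   = -0.3937

x* = (0.6614, -0.3386, -0.3622), lambda* = (0.9764)


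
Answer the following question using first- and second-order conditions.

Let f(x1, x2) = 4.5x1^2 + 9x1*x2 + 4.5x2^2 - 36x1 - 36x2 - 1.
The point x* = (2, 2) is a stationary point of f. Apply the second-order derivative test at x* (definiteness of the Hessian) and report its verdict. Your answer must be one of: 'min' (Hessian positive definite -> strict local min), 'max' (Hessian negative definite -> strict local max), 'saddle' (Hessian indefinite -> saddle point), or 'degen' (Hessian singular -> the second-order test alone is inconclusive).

Compute the Hessian H = grad^2 f:
  H = [[9, 9], [9, 9]]
Verify stationarity: grad f(x*) = H x* + g = (0, 0).
Eigenvalues of H: 0, 18.
H has a zero eigenvalue (singular; positive semidefinite but not definite), so H is neither positive definite, negative definite, nor indefinite. The second-order test alone is inconclusive -> degen.
(Indeed, f is constant along the null direction of H through x*, so x* is not a strict local extremum.)

degen


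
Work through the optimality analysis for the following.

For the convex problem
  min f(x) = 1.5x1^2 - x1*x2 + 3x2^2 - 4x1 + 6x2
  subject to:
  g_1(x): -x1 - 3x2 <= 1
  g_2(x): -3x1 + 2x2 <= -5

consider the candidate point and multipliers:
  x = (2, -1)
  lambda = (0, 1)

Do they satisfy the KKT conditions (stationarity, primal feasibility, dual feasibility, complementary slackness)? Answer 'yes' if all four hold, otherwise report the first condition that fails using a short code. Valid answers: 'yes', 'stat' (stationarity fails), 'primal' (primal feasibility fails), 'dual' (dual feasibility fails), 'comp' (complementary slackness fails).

Gradient of f: grad f(x) = Q x + c = (3, -2)
Constraint values g_i(x) = a_i^T x - b_i:
  g_1((2, -1)) = 0
  g_2((2, -1)) = -3
Stationarity residual: grad f(x) + sum_i lambda_i a_i = (0, 0)
  -> stationarity OK
Primal feasibility (all g_i <= 0): OK
Dual feasibility (all lambda_i >= 0): OK
Complementary slackness (lambda_i * g_i(x) = 0 for all i): FAILS

Verdict: the first failing condition is complementary_slackness -> comp.

comp


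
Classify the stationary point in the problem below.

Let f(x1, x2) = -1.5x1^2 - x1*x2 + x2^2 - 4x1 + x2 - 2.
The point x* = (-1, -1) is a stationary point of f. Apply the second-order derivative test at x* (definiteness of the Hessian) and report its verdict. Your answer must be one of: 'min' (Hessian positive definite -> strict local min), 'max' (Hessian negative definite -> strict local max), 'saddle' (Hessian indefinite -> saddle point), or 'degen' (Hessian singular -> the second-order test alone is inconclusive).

Compute the Hessian H = grad^2 f:
  H = [[-3, -1], [-1, 2]]
Verify stationarity: grad f(x*) = H x* + g = (0, 0).
Eigenvalues of H: -3.1926, 2.1926.
Eigenvalues have mixed signs, so H is indefinite -> x* is a saddle point.

saddle


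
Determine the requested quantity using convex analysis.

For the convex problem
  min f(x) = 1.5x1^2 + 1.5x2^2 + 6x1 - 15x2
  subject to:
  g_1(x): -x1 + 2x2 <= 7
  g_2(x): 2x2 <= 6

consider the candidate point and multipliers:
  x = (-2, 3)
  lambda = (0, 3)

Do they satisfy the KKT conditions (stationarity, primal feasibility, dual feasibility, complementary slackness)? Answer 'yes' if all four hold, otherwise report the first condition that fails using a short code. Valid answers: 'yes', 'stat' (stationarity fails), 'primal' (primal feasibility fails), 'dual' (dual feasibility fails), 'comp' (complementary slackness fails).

Gradient of f: grad f(x) = Q x + c = (0, -6)
Constraint values g_i(x) = a_i^T x - b_i:
  g_1((-2, 3)) = 1
  g_2((-2, 3)) = 0
Stationarity residual: grad f(x) + sum_i lambda_i a_i = (0, 0)
  -> stationarity OK
Primal feasibility (all g_i <= 0): FAILS
Dual feasibility (all lambda_i >= 0): OK
Complementary slackness (lambda_i * g_i(x) = 0 for all i): OK

Verdict: the first failing condition is primal_feasibility -> primal.

primal


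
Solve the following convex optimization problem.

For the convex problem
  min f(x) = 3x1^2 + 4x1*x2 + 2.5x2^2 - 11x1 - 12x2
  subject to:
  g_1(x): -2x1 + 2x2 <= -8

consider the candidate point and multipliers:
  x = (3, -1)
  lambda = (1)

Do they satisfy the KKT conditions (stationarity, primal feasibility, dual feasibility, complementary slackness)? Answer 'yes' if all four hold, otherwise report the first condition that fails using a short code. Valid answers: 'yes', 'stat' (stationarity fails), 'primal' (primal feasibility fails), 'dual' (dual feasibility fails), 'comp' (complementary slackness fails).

Gradient of f: grad f(x) = Q x + c = (3, -5)
Constraint values g_i(x) = a_i^T x - b_i:
  g_1((3, -1)) = 0
Stationarity residual: grad f(x) + sum_i lambda_i a_i = (1, -3)
  -> stationarity FAILS
Primal feasibility (all g_i <= 0): OK
Dual feasibility (all lambda_i >= 0): OK
Complementary slackness (lambda_i * g_i(x) = 0 for all i): OK

Verdict: the first failing condition is stationarity -> stat.

stat


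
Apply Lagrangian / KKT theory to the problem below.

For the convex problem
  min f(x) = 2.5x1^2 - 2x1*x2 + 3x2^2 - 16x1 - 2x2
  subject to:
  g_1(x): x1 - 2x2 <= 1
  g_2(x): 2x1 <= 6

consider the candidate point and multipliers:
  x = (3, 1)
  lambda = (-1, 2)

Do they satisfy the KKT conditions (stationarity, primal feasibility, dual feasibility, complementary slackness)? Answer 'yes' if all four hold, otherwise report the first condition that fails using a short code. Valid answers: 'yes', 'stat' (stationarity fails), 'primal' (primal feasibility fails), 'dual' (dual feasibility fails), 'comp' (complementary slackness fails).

Gradient of f: grad f(x) = Q x + c = (-3, -2)
Constraint values g_i(x) = a_i^T x - b_i:
  g_1((3, 1)) = 0
  g_2((3, 1)) = 0
Stationarity residual: grad f(x) + sum_i lambda_i a_i = (0, 0)
  -> stationarity OK
Primal feasibility (all g_i <= 0): OK
Dual feasibility (all lambda_i >= 0): FAILS
Complementary slackness (lambda_i * g_i(x) = 0 for all i): OK

Verdict: the first failing condition is dual_feasibility -> dual.

dual


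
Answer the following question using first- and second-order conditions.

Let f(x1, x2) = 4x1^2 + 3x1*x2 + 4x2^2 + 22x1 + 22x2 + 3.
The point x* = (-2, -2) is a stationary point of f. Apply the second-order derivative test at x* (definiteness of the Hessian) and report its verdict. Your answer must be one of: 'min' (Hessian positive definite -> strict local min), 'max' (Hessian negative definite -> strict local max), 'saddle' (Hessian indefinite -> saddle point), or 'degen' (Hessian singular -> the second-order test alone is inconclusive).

Compute the Hessian H = grad^2 f:
  H = [[8, 3], [3, 8]]
Verify stationarity: grad f(x*) = H x* + g = (0, 0).
Eigenvalues of H: 5, 11.
Both eigenvalues > 0, so H is positive definite -> x* is a strict local min.

min


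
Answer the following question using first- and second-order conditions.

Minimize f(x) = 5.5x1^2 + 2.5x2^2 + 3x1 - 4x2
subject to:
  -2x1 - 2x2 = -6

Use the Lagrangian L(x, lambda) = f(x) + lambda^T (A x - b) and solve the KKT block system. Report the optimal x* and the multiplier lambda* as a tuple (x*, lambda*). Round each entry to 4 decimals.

Form the Lagrangian:
  L(x, lambda) = (1/2) x^T Q x + c^T x + lambda^T (A x - b)
Stationarity (grad_x L = 0): Q x + c + A^T lambda = 0.
Primal feasibility: A x = b.

This gives the KKT block system:
  [ Q   A^T ] [ x     ]   [-c ]
  [ A    0  ] [ lambda ] = [ b ]

Solving the linear system:
  x*      = (0.5, 2.5)
  lambda* = (4.25)
  f(x*)   = 8.5

x* = (0.5, 2.5), lambda* = (4.25)


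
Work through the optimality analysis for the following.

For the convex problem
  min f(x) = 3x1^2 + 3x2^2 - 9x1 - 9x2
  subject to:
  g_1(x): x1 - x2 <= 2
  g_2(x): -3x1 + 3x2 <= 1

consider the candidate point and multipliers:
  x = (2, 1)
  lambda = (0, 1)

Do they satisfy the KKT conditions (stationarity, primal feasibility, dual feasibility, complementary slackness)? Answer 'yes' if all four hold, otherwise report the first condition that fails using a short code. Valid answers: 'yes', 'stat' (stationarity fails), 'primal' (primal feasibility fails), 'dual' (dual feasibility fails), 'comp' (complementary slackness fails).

Gradient of f: grad f(x) = Q x + c = (3, -3)
Constraint values g_i(x) = a_i^T x - b_i:
  g_1((2, 1)) = -1
  g_2((2, 1)) = -4
Stationarity residual: grad f(x) + sum_i lambda_i a_i = (0, 0)
  -> stationarity OK
Primal feasibility (all g_i <= 0): OK
Dual feasibility (all lambda_i >= 0): OK
Complementary slackness (lambda_i * g_i(x) = 0 for all i): FAILS

Verdict: the first failing condition is complementary_slackness -> comp.

comp


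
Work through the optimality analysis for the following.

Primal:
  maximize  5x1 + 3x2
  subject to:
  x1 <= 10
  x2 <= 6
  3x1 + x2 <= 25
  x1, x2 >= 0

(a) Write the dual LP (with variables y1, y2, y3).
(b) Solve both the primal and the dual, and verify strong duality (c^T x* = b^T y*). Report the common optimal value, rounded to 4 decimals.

The standard primal-dual pair for 'max c^T x s.t. A x <= b, x >= 0' is:
  Dual:  min b^T y  s.t.  A^T y >= c,  y >= 0.

So the dual LP is:
  minimize  10y1 + 6y2 + 25y3
  subject to:
    y1 + 3y3 >= 5
    y2 + y3 >= 3
    y1, y2, y3 >= 0

Solving the primal: x* = (6.3333, 6).
  primal value c^T x* = 49.6667.
Solving the dual: y* = (0, 1.3333, 1.6667).
  dual value b^T y* = 49.6667.
Strong duality: c^T x* = b^T y*. Confirmed.

49.6667


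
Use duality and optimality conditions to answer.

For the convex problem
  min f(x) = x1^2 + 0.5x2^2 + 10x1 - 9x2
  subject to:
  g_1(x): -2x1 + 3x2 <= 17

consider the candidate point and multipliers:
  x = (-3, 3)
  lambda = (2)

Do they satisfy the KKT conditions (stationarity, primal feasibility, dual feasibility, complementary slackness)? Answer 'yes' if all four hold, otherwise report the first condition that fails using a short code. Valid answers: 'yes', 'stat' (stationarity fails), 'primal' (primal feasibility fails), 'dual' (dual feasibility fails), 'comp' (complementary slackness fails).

Gradient of f: grad f(x) = Q x + c = (4, -6)
Constraint values g_i(x) = a_i^T x - b_i:
  g_1((-3, 3)) = -2
Stationarity residual: grad f(x) + sum_i lambda_i a_i = (0, 0)
  -> stationarity OK
Primal feasibility (all g_i <= 0): OK
Dual feasibility (all lambda_i >= 0): OK
Complementary slackness (lambda_i * g_i(x) = 0 for all i): FAILS

Verdict: the first failing condition is complementary_slackness -> comp.

comp


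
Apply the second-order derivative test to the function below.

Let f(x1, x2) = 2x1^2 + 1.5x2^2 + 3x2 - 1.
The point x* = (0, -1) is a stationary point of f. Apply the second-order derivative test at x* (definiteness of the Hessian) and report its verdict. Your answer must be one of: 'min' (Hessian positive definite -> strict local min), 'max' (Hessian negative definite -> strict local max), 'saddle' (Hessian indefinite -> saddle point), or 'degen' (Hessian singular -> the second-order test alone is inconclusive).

Compute the Hessian H = grad^2 f:
  H = [[4, 0], [0, 3]]
Verify stationarity: grad f(x*) = H x* + g = (0, 0).
Eigenvalues of H: 3, 4.
Both eigenvalues > 0, so H is positive definite -> x* is a strict local min.

min


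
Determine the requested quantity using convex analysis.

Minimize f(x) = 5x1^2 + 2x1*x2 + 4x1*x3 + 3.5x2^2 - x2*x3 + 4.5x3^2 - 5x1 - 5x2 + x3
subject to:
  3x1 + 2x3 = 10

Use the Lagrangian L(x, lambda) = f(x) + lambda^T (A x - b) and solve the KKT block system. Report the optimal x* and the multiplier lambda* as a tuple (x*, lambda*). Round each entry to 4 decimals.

Form the Lagrangian:
  L(x, lambda) = (1/2) x^T Q x + c^T x + lambda^T (A x - b)
Stationarity (grad_x L = 0): Q x + c + A^T lambda = 0.
Primal feasibility: A x = b.

This gives the KKT block system:
  [ Q   A^T ] [ x     ]   [-c ]
  [ A    0  ] [ lambda ] = [ b ]

Solving the linear system:
  x*      = (2.9697, -0.0563, 0.5455)
  lambda* = (-8.9221)
  f(x*)   = 37.5996

x* = (2.9697, -0.0563, 0.5455), lambda* = (-8.9221)


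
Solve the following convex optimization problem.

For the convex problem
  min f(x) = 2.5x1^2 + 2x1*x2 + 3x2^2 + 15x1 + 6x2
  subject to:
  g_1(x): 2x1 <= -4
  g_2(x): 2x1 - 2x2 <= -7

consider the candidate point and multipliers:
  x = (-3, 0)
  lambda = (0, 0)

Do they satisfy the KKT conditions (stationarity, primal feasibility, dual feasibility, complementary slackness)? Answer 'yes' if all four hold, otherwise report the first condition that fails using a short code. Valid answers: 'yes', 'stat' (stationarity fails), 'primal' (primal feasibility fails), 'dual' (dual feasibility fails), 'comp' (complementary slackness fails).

Gradient of f: grad f(x) = Q x + c = (0, 0)
Constraint values g_i(x) = a_i^T x - b_i:
  g_1((-3, 0)) = -2
  g_2((-3, 0)) = 1
Stationarity residual: grad f(x) + sum_i lambda_i a_i = (0, 0)
  -> stationarity OK
Primal feasibility (all g_i <= 0): FAILS
Dual feasibility (all lambda_i >= 0): OK
Complementary slackness (lambda_i * g_i(x) = 0 for all i): OK

Verdict: the first failing condition is primal_feasibility -> primal.

primal


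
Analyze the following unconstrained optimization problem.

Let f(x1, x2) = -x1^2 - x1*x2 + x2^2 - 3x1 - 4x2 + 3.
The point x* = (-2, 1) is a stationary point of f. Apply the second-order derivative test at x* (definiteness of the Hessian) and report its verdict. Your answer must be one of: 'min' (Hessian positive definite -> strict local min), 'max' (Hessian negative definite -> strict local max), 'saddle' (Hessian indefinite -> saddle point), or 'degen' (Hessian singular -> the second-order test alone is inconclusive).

Compute the Hessian H = grad^2 f:
  H = [[-2, -1], [-1, 2]]
Verify stationarity: grad f(x*) = H x* + g = (0, 0).
Eigenvalues of H: -2.2361, 2.2361.
Eigenvalues have mixed signs, so H is indefinite -> x* is a saddle point.

saddle


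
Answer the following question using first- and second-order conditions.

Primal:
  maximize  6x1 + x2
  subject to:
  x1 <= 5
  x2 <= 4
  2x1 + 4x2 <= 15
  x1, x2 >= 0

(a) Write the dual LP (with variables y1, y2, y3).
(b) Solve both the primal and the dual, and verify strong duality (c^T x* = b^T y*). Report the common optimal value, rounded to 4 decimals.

The standard primal-dual pair for 'max c^T x s.t. A x <= b, x >= 0' is:
  Dual:  min b^T y  s.t.  A^T y >= c,  y >= 0.

So the dual LP is:
  minimize  5y1 + 4y2 + 15y3
  subject to:
    y1 + 2y3 >= 6
    y2 + 4y3 >= 1
    y1, y2, y3 >= 0

Solving the primal: x* = (5, 1.25).
  primal value c^T x* = 31.25.
Solving the dual: y* = (5.5, 0, 0.25).
  dual value b^T y* = 31.25.
Strong duality: c^T x* = b^T y*. Confirmed.

31.25


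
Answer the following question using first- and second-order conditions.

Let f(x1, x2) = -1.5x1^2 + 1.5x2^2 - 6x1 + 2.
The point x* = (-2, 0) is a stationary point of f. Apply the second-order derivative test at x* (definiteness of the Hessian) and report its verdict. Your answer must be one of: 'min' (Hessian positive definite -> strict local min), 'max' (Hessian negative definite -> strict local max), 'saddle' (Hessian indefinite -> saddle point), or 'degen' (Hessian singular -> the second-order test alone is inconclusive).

Compute the Hessian H = grad^2 f:
  H = [[-3, 0], [0, 3]]
Verify stationarity: grad f(x*) = H x* + g = (0, 0).
Eigenvalues of H: -3, 3.
Eigenvalues have mixed signs, so H is indefinite -> x* is a saddle point.

saddle


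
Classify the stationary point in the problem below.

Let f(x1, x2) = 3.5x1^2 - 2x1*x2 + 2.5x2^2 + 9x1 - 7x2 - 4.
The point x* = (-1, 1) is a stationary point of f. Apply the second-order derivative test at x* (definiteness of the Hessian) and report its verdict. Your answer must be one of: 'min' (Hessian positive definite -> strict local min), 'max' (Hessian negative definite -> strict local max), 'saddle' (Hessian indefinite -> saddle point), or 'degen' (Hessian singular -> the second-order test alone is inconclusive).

Compute the Hessian H = grad^2 f:
  H = [[7, -2], [-2, 5]]
Verify stationarity: grad f(x*) = H x* + g = (0, 0).
Eigenvalues of H: 3.7639, 8.2361.
Both eigenvalues > 0, so H is positive definite -> x* is a strict local min.

min


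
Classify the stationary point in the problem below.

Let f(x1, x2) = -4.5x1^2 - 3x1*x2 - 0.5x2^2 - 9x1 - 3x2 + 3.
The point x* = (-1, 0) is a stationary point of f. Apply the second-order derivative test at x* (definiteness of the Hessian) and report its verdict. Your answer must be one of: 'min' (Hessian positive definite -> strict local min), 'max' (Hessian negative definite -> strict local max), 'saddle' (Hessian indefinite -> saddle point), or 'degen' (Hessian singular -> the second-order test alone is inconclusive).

Compute the Hessian H = grad^2 f:
  H = [[-9, -3], [-3, -1]]
Verify stationarity: grad f(x*) = H x* + g = (0, 0).
Eigenvalues of H: -10, 0.
H has a zero eigenvalue (singular; negative semidefinite but not definite), so H is neither positive definite, negative definite, nor indefinite. The second-order test alone is inconclusive -> degen.
(Indeed, f is constant along the null direction of H through x*, so x* is not a strict local extremum.)

degen


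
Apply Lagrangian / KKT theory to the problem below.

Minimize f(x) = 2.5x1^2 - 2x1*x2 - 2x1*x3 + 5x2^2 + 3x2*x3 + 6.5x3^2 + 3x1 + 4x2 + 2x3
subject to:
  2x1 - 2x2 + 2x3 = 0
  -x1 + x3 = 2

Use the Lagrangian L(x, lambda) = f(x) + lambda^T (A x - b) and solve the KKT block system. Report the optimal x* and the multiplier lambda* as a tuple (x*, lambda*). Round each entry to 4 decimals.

Form the Lagrangian:
  L(x, lambda) = (1/2) x^T Q x + c^T x + lambda^T (A x - b)
Stationarity (grad_x L = 0): Q x + c + A^T lambda = 0.
Primal feasibility: A x = b.

This gives the KKT block system:
  [ Q   A^T ] [ x     ]   [-c ]
  [ A    0  ] [ lambda ] = [ b ]

Solving the linear system:
  x*      = (-1.5345, -1.069, 0.4655)
  lambda* = (-1.1121, -5.6897)
  f(x*)   = 1.7155

x* = (-1.5345, -1.069, 0.4655), lambda* = (-1.1121, -5.6897)


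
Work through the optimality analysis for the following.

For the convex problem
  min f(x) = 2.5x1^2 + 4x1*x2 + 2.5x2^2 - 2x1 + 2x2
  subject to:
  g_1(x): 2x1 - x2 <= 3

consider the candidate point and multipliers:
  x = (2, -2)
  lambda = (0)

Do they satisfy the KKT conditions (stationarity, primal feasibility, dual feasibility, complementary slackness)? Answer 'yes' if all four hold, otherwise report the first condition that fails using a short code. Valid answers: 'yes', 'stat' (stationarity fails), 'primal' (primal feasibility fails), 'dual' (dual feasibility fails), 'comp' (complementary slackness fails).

Gradient of f: grad f(x) = Q x + c = (0, 0)
Constraint values g_i(x) = a_i^T x - b_i:
  g_1((2, -2)) = 3
Stationarity residual: grad f(x) + sum_i lambda_i a_i = (0, 0)
  -> stationarity OK
Primal feasibility (all g_i <= 0): FAILS
Dual feasibility (all lambda_i >= 0): OK
Complementary slackness (lambda_i * g_i(x) = 0 for all i): OK

Verdict: the first failing condition is primal_feasibility -> primal.

primal


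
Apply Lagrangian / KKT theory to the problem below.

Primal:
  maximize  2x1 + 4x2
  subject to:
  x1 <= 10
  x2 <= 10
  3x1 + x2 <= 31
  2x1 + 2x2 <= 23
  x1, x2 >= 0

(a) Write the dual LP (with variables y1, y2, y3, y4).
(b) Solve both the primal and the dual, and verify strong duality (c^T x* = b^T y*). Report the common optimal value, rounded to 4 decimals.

The standard primal-dual pair for 'max c^T x s.t. A x <= b, x >= 0' is:
  Dual:  min b^T y  s.t.  A^T y >= c,  y >= 0.

So the dual LP is:
  minimize  10y1 + 10y2 + 31y3 + 23y4
  subject to:
    y1 + 3y3 + 2y4 >= 2
    y2 + y3 + 2y4 >= 4
    y1, y2, y3, y4 >= 0

Solving the primal: x* = (1.5, 10).
  primal value c^T x* = 43.
Solving the dual: y* = (0, 2, 0, 1).
  dual value b^T y* = 43.
Strong duality: c^T x* = b^T y*. Confirmed.

43


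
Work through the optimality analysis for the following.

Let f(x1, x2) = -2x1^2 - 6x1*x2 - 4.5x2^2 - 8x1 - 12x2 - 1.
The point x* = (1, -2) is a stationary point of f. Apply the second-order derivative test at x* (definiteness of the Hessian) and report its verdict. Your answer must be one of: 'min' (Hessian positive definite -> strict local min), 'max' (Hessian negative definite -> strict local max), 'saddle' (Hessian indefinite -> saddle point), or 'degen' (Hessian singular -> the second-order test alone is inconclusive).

Compute the Hessian H = grad^2 f:
  H = [[-4, -6], [-6, -9]]
Verify stationarity: grad f(x*) = H x* + g = (0, 0).
Eigenvalues of H: -13, 0.
H has a zero eigenvalue (singular; negative semidefinite but not definite), so H is neither positive definite, negative definite, nor indefinite. The second-order test alone is inconclusive -> degen.
(Indeed, f is constant along the null direction of H through x*, so x* is not a strict local extremum.)

degen


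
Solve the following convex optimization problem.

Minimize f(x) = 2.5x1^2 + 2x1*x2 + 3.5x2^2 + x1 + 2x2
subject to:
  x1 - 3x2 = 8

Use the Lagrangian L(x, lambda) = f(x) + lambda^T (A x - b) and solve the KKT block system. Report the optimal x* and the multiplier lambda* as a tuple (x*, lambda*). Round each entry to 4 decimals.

Form the Lagrangian:
  L(x, lambda) = (1/2) x^T Q x + c^T x + lambda^T (A x - b)
Stationarity (grad_x L = 0): Q x + c + A^T lambda = 0.
Primal feasibility: A x = b.

This gives the KKT block system:
  [ Q   A^T ] [ x     ]   [-c ]
  [ A    0  ] [ lambda ] = [ b ]

Solving the linear system:
  x*      = (1.3906, -2.2031)
  lambda* = (-3.5469)
  f(x*)   = 12.6797

x* = (1.3906, -2.2031), lambda* = (-3.5469)


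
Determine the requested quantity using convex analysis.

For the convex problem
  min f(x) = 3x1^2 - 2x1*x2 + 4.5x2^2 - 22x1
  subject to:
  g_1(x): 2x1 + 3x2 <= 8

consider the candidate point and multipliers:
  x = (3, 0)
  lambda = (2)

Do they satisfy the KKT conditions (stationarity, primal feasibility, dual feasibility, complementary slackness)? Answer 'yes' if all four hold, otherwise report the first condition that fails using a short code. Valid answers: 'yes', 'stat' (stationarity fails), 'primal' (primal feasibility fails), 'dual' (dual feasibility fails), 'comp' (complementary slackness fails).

Gradient of f: grad f(x) = Q x + c = (-4, -6)
Constraint values g_i(x) = a_i^T x - b_i:
  g_1((3, 0)) = -2
Stationarity residual: grad f(x) + sum_i lambda_i a_i = (0, 0)
  -> stationarity OK
Primal feasibility (all g_i <= 0): OK
Dual feasibility (all lambda_i >= 0): OK
Complementary slackness (lambda_i * g_i(x) = 0 for all i): FAILS

Verdict: the first failing condition is complementary_slackness -> comp.

comp


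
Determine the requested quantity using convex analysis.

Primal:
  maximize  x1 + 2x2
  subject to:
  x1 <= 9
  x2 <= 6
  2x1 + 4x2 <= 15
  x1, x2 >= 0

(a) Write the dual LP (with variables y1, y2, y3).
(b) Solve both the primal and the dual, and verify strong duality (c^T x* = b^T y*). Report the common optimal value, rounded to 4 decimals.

The standard primal-dual pair for 'max c^T x s.t. A x <= b, x >= 0' is:
  Dual:  min b^T y  s.t.  A^T y >= c,  y >= 0.

So the dual LP is:
  minimize  9y1 + 6y2 + 15y3
  subject to:
    y1 + 2y3 >= 1
    y2 + 4y3 >= 2
    y1, y2, y3 >= 0

Solving the primal: x* = (7.5, 0).
  primal value c^T x* = 7.5.
Solving the dual: y* = (0, 0, 0.5).
  dual value b^T y* = 7.5.
Strong duality: c^T x* = b^T y*. Confirmed.

7.5


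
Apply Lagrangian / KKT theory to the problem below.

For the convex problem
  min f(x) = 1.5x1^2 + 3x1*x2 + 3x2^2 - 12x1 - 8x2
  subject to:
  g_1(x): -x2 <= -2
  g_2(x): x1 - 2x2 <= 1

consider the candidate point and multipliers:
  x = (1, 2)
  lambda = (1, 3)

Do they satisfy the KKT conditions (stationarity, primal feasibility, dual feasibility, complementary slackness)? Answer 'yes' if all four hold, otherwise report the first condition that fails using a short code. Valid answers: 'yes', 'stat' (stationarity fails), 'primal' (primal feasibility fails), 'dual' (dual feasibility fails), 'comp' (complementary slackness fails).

Gradient of f: grad f(x) = Q x + c = (-3, 7)
Constraint values g_i(x) = a_i^T x - b_i:
  g_1((1, 2)) = 0
  g_2((1, 2)) = -4
Stationarity residual: grad f(x) + sum_i lambda_i a_i = (0, 0)
  -> stationarity OK
Primal feasibility (all g_i <= 0): OK
Dual feasibility (all lambda_i >= 0): OK
Complementary slackness (lambda_i * g_i(x) = 0 for all i): FAILS

Verdict: the first failing condition is complementary_slackness -> comp.

comp


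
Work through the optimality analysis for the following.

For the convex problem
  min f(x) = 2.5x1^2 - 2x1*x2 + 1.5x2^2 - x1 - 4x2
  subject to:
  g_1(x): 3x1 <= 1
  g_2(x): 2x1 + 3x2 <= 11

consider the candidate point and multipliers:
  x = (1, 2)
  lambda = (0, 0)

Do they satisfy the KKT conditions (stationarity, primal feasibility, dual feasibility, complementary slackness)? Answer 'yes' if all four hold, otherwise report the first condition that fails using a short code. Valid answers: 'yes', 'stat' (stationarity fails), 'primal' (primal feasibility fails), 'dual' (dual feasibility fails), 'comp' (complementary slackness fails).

Gradient of f: grad f(x) = Q x + c = (0, 0)
Constraint values g_i(x) = a_i^T x - b_i:
  g_1((1, 2)) = 2
  g_2((1, 2)) = -3
Stationarity residual: grad f(x) + sum_i lambda_i a_i = (0, 0)
  -> stationarity OK
Primal feasibility (all g_i <= 0): FAILS
Dual feasibility (all lambda_i >= 0): OK
Complementary slackness (lambda_i * g_i(x) = 0 for all i): OK

Verdict: the first failing condition is primal_feasibility -> primal.

primal


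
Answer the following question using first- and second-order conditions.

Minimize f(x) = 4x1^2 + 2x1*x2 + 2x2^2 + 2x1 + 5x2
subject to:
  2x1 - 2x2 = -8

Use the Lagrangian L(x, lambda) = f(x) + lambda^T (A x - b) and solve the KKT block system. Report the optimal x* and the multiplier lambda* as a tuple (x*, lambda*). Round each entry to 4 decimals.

Form the Lagrangian:
  L(x, lambda) = (1/2) x^T Q x + c^T x + lambda^T (A x - b)
Stationarity (grad_x L = 0): Q x + c + A^T lambda = 0.
Primal feasibility: A x = b.

This gives the KKT block system:
  [ Q   A^T ] [ x     ]   [-c ]
  [ A    0  ] [ lambda ] = [ b ]

Solving the linear system:
  x*      = (-1.9375, 2.0625)
  lambda* = (4.6875)
  f(x*)   = 21.9688

x* = (-1.9375, 2.0625), lambda* = (4.6875)


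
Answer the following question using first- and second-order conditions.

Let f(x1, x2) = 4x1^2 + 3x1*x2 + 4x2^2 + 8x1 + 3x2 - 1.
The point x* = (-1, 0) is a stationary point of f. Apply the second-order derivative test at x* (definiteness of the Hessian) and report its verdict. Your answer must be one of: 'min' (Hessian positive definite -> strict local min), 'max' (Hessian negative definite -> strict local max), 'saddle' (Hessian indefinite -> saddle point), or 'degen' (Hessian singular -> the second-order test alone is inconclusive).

Compute the Hessian H = grad^2 f:
  H = [[8, 3], [3, 8]]
Verify stationarity: grad f(x*) = H x* + g = (0, 0).
Eigenvalues of H: 5, 11.
Both eigenvalues > 0, so H is positive definite -> x* is a strict local min.

min


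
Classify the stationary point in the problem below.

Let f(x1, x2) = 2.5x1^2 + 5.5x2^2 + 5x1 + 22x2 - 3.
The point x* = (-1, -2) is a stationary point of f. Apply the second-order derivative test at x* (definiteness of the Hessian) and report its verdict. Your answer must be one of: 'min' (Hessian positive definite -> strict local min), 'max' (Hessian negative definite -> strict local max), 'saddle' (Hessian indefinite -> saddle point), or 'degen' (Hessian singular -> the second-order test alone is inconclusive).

Compute the Hessian H = grad^2 f:
  H = [[5, 0], [0, 11]]
Verify stationarity: grad f(x*) = H x* + g = (0, 0).
Eigenvalues of H: 5, 11.
Both eigenvalues > 0, so H is positive definite -> x* is a strict local min.

min


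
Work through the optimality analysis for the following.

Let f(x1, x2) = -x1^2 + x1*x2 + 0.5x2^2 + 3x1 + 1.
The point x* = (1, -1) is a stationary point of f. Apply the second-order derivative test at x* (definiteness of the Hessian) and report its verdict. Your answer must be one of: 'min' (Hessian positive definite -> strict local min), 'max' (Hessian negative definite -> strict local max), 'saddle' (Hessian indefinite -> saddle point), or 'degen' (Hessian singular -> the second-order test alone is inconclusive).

Compute the Hessian H = grad^2 f:
  H = [[-2, 1], [1, 1]]
Verify stationarity: grad f(x*) = H x* + g = (0, 0).
Eigenvalues of H: -2.3028, 1.3028.
Eigenvalues have mixed signs, so H is indefinite -> x* is a saddle point.

saddle


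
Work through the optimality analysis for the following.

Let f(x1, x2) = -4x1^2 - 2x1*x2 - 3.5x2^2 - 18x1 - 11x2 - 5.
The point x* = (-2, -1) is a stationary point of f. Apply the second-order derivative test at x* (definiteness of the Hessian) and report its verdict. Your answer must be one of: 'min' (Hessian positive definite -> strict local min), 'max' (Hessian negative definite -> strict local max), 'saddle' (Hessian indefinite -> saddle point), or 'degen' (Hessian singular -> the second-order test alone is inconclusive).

Compute the Hessian H = grad^2 f:
  H = [[-8, -2], [-2, -7]]
Verify stationarity: grad f(x*) = H x* + g = (0, 0).
Eigenvalues of H: -9.5616, -5.4384.
Both eigenvalues < 0, so H is negative definite -> x* is a strict local max.

max


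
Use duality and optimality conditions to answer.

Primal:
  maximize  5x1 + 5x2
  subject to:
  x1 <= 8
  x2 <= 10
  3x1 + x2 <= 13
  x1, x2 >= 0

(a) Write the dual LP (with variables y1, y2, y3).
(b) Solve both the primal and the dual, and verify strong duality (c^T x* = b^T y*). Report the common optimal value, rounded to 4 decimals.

The standard primal-dual pair for 'max c^T x s.t. A x <= b, x >= 0' is:
  Dual:  min b^T y  s.t.  A^T y >= c,  y >= 0.

So the dual LP is:
  minimize  8y1 + 10y2 + 13y3
  subject to:
    y1 + 3y3 >= 5
    y2 + y3 >= 5
    y1, y2, y3 >= 0

Solving the primal: x* = (1, 10).
  primal value c^T x* = 55.
Solving the dual: y* = (0, 3.3333, 1.6667).
  dual value b^T y* = 55.
Strong duality: c^T x* = b^T y*. Confirmed.

55


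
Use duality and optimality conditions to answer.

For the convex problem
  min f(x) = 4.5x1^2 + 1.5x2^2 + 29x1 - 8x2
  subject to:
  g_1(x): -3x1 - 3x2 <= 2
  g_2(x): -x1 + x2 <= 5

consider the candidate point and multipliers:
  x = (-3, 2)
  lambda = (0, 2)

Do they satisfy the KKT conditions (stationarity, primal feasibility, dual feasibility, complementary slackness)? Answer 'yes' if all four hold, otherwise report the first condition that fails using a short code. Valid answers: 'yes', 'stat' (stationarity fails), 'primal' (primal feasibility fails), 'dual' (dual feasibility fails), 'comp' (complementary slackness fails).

Gradient of f: grad f(x) = Q x + c = (2, -2)
Constraint values g_i(x) = a_i^T x - b_i:
  g_1((-3, 2)) = 1
  g_2((-3, 2)) = 0
Stationarity residual: grad f(x) + sum_i lambda_i a_i = (0, 0)
  -> stationarity OK
Primal feasibility (all g_i <= 0): FAILS
Dual feasibility (all lambda_i >= 0): OK
Complementary slackness (lambda_i * g_i(x) = 0 for all i): OK

Verdict: the first failing condition is primal_feasibility -> primal.

primal


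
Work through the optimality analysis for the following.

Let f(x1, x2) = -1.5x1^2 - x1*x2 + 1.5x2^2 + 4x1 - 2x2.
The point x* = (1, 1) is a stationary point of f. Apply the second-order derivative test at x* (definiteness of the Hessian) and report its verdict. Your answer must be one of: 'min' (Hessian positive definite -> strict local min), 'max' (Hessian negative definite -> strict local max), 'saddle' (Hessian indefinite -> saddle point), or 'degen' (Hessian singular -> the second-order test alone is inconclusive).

Compute the Hessian H = grad^2 f:
  H = [[-3, -1], [-1, 3]]
Verify stationarity: grad f(x*) = H x* + g = (0, 0).
Eigenvalues of H: -3.1623, 3.1623.
Eigenvalues have mixed signs, so H is indefinite -> x* is a saddle point.

saddle


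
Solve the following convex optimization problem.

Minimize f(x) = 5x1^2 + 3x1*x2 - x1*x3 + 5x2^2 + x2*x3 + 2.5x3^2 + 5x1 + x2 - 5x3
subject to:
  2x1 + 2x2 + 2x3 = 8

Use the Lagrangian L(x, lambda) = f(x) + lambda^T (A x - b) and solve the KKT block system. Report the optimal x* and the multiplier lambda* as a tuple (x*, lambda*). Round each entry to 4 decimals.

Form the Lagrangian:
  L(x, lambda) = (1/2) x^T Q x + c^T x + lambda^T (A x - b)
Stationarity (grad_x L = 0): Q x + c + A^T lambda = 0.
Primal feasibility: A x = b.

This gives the KKT block system:
  [ Q   A^T ] [ x     ]   [-c ]
  [ A    0  ] [ lambda ] = [ b ]

Solving the linear system:
  x*      = (0.6497, 0.3694, 2.9809)
  lambda* = (-4.8121)
  f(x*)   = 13.6051

x* = (0.6497, 0.3694, 2.9809), lambda* = (-4.8121)


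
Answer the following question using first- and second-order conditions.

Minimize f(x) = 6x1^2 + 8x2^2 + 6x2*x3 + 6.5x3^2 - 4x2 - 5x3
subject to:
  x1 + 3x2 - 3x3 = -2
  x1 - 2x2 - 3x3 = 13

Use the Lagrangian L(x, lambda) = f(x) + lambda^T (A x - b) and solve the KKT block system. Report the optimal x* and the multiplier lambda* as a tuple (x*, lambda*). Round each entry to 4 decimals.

Form the Lagrangian:
  L(x, lambda) = (1/2) x^T Q x + c^T x + lambda^T (A x - b)
Stationarity (grad_x L = 0): Q x + c + A^T lambda = 0.
Primal feasibility: A x = b.

This gives the KKT block system:
  [ Q   A^T ] [ x     ]   [-c ]
  [ A    0  ] [ lambda ] = [ b ]

Solving the linear system:
  x*      = (1.3223, -3, -1.8926)
  lambda* = (6.324, -22.1917)
  f(x*)   = 161.3017

x* = (1.3223, -3, -1.8926), lambda* = (6.324, -22.1917)


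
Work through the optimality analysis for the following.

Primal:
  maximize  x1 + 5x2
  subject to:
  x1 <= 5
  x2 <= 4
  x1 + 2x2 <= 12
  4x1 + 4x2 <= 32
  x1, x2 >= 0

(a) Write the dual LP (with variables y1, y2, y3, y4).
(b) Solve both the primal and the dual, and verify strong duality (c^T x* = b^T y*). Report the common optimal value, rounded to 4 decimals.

The standard primal-dual pair for 'max c^T x s.t. A x <= b, x >= 0' is:
  Dual:  min b^T y  s.t.  A^T y >= c,  y >= 0.

So the dual LP is:
  minimize  5y1 + 4y2 + 12y3 + 32y4
  subject to:
    y1 + y3 + 4y4 >= 1
    y2 + 2y3 + 4y4 >= 5
    y1, y2, y3, y4 >= 0

Solving the primal: x* = (4, 4).
  primal value c^T x* = 24.
Solving the dual: y* = (0, 4, 0, 0.25).
  dual value b^T y* = 24.
Strong duality: c^T x* = b^T y*. Confirmed.

24


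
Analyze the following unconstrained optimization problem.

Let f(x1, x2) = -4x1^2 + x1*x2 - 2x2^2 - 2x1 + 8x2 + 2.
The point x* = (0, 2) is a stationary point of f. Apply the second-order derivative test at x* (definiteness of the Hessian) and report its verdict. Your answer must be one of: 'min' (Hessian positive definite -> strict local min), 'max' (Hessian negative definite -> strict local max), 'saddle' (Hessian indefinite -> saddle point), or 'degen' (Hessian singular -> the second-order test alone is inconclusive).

Compute the Hessian H = grad^2 f:
  H = [[-8, 1], [1, -4]]
Verify stationarity: grad f(x*) = H x* + g = (0, 0).
Eigenvalues of H: -8.2361, -3.7639.
Both eigenvalues < 0, so H is negative definite -> x* is a strict local max.

max


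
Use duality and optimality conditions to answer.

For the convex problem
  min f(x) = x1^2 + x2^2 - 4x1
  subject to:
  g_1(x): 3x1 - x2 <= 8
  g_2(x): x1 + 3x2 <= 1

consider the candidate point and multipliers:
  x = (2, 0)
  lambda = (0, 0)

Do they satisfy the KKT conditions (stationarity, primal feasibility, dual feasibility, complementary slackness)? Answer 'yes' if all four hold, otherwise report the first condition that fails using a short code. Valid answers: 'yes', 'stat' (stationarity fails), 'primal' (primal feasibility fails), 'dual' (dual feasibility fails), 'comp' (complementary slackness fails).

Gradient of f: grad f(x) = Q x + c = (0, 0)
Constraint values g_i(x) = a_i^T x - b_i:
  g_1((2, 0)) = -2
  g_2((2, 0)) = 1
Stationarity residual: grad f(x) + sum_i lambda_i a_i = (0, 0)
  -> stationarity OK
Primal feasibility (all g_i <= 0): FAILS
Dual feasibility (all lambda_i >= 0): OK
Complementary slackness (lambda_i * g_i(x) = 0 for all i): OK

Verdict: the first failing condition is primal_feasibility -> primal.

primal


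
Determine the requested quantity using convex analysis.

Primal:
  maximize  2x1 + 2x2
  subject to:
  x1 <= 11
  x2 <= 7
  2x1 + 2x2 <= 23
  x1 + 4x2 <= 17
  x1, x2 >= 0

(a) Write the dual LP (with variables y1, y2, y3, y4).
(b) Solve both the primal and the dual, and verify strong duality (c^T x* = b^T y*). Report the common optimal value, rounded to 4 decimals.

The standard primal-dual pair for 'max c^T x s.t. A x <= b, x >= 0' is:
  Dual:  min b^T y  s.t.  A^T y >= c,  y >= 0.

So the dual LP is:
  minimize  11y1 + 7y2 + 23y3 + 17y4
  subject to:
    y1 + 2y3 + y4 >= 2
    y2 + 2y3 + 4y4 >= 2
    y1, y2, y3, y4 >= 0

Solving the primal: x* = (11, 0.5).
  primal value c^T x* = 23.
Solving the dual: y* = (0, 0, 1, 0).
  dual value b^T y* = 23.
Strong duality: c^T x* = b^T y*. Confirmed.

23
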